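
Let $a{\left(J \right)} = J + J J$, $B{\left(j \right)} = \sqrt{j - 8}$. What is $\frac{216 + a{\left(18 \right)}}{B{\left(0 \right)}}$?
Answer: $- \frac{279 i \sqrt{2}}{2} \approx - 197.28 i$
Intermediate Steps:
$B{\left(j \right)} = \sqrt{-8 + j}$
$a{\left(J \right)} = J + J^{2}$
$\frac{216 + a{\left(18 \right)}}{B{\left(0 \right)}} = \frac{216 + 18 \left(1 + 18\right)}{\sqrt{-8 + 0}} = \frac{216 + 18 \cdot 19}{\sqrt{-8}} = \frac{216 + 342}{2 i \sqrt{2}} = 558 \left(- \frac{i \sqrt{2}}{4}\right) = - \frac{279 i \sqrt{2}}{2}$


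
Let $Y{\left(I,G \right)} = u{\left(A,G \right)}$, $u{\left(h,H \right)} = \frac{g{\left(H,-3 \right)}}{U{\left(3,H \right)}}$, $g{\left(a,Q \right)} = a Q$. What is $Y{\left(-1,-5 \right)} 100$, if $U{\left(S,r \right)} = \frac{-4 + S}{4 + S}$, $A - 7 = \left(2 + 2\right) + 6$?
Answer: $-10500$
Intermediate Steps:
$A = 17$ ($A = 7 + \left(\left(2 + 2\right) + 6\right) = 7 + \left(4 + 6\right) = 7 + 10 = 17$)
$U{\left(S,r \right)} = \frac{-4 + S}{4 + S}$
$g{\left(a,Q \right)} = Q a$
$u{\left(h,H \right)} = 21 H$ ($u{\left(h,H \right)} = \frac{\left(-3\right) H}{\frac{1}{4 + 3} \left(-4 + 3\right)} = \frac{\left(-3\right) H}{\frac{1}{7} \left(-1\right)} = \frac{\left(-3\right) H}{- \frac{1}{7}} = - 3 H \left(-7\right) = 21 H$)
$Y{\left(I,G \right)} = 21 G$
$Y{\left(-1,-5 \right)} 100 = 21 \left(-5\right) 100 = \left(-105\right) 100 = -10500$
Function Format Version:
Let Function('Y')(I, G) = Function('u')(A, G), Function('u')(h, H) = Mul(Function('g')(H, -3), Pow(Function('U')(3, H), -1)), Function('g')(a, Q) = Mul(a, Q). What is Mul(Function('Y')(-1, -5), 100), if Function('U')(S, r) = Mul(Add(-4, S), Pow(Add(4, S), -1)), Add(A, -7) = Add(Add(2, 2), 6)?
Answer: -10500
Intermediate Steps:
A = 17 (A = Add(7, Add(Add(2, 2), 6)) = Add(7, Add(4, 6)) = Add(7, 10) = 17)
Function('U')(S, r) = Mul(Pow(Add(4, S), -1), Add(-4, S))
Function('g')(a, Q) = Mul(Q, a)
Function('u')(h, H) = Mul(21, H) (Function('u')(h, H) = Mul(Mul(-3, H), Pow(Mul(Pow(Add(4, 3), -1), Add(-4, 3)), -1)) = Mul(Mul(-3, H), Pow(Mul(Pow(7, -1), -1), -1)) = Mul(Mul(-3, H), Pow(Mul(Rational(1, 7), -1), -1)) = Mul(Mul(-3, H), Pow(Rational(-1, 7), -1)) = Mul(Mul(-3, H), -7) = Mul(21, H))
Function('Y')(I, G) = Mul(21, G)
Mul(Function('Y')(-1, -5), 100) = Mul(Mul(21, -5), 100) = Mul(-105, 100) = -10500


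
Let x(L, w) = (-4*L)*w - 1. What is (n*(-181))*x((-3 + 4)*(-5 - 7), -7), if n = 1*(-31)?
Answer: -1890907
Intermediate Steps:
x(L, w) = -1 - 4*L*w (x(L, w) = -4*L*w - 1 = -1 - 4*L*w)
n = -31
(n*(-181))*x((-3 + 4)*(-5 - 7), -7) = (-31*(-181))*(-1 - 4*(-3 + 4)*(-5 - 7)*(-7)) = 5611*(-1 - 4*1*(-12)*(-7)) = 5611*(-1 - 4*(-12)*(-7)) = 5611*(-1 - 336) = 5611*(-337) = -1890907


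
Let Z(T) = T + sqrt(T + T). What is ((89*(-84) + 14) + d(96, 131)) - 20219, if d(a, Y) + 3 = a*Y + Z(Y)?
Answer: -14977 + sqrt(262) ≈ -14961.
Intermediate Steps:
Z(T) = T + sqrt(2)*sqrt(T) (Z(T) = T + sqrt(2*T) = T + sqrt(2)*sqrt(T))
d(a, Y) = -3 + Y + Y*a + sqrt(2)*sqrt(Y) (d(a, Y) = -3 + (a*Y + (Y + sqrt(2)*sqrt(Y))) = -3 + (Y*a + (Y + sqrt(2)*sqrt(Y))) = -3 + (Y + Y*a + sqrt(2)*sqrt(Y)) = -3 + Y + Y*a + sqrt(2)*sqrt(Y))
((89*(-84) + 14) + d(96, 131)) - 20219 = ((89*(-84) + 14) + (-3 + 131 + 131*96 + sqrt(2)*sqrt(131))) - 20219 = ((-7476 + 14) + (-3 + 131 + 12576 + sqrt(262))) - 20219 = (-7462 + (12704 + sqrt(262))) - 20219 = (5242 + sqrt(262)) - 20219 = -14977 + sqrt(262)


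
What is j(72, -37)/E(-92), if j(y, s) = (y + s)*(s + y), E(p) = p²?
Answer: 1225/8464 ≈ 0.14473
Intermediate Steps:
j(y, s) = (s + y)² (j(y, s) = (s + y)*(s + y) = (s + y)²)
j(72, -37)/E(-92) = (-37 + 72)²/((-92)²) = 35²/8464 = 1225*(1/8464) = 1225/8464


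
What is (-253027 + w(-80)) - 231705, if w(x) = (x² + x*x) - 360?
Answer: -472292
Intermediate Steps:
w(x) = -360 + 2*x² (w(x) = (x² + x²) - 360 = 2*x² - 360 = -360 + 2*x²)
(-253027 + w(-80)) - 231705 = (-253027 + (-360 + 2*(-80)²)) - 231705 = (-253027 + (-360 + 2*6400)) - 231705 = (-253027 + (-360 + 12800)) - 231705 = (-253027 + 12440) - 231705 = -240587 - 231705 = -472292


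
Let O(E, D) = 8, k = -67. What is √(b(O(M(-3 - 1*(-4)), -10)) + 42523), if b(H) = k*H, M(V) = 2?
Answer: 11*√347 ≈ 204.91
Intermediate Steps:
b(H) = -67*H
√(b(O(M(-3 - 1*(-4)), -10)) + 42523) = √(-67*8 + 42523) = √(-536 + 42523) = √41987 = 11*√347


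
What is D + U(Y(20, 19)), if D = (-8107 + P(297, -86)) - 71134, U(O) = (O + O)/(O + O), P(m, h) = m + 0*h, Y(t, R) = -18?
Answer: -78943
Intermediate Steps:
P(m, h) = m (P(m, h) = m + 0 = m)
U(O) = 1 (U(O) = (2*O)/((2*O)) = (2*O)*(1/(2*O)) = 1)
D = -78944 (D = (-8107 + 297) - 71134 = -7810 - 71134 = -78944)
D + U(Y(20, 19)) = -78944 + 1 = -78943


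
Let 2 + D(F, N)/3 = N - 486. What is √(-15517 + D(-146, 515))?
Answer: 2*I*√3859 ≈ 124.24*I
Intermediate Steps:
D(F, N) = -1464 + 3*N (D(F, N) = -6 + 3*(N - 486) = -6 + 3*(-486 + N) = -6 + (-1458 + 3*N) = -1464 + 3*N)
√(-15517 + D(-146, 515)) = √(-15517 + (-1464 + 3*515)) = √(-15517 + (-1464 + 1545)) = √(-15517 + 81) = √(-15436) = 2*I*√3859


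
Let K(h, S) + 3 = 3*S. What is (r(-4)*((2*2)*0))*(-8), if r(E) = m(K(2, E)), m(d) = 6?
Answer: 0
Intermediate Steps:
K(h, S) = -3 + 3*S
r(E) = 6
(r(-4)*((2*2)*0))*(-8) = (6*((2*2)*0))*(-8) = (6*(4*0))*(-8) = (6*0)*(-8) = 0*(-8) = 0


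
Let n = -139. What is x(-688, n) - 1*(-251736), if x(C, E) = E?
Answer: 251597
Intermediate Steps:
x(-688, n) - 1*(-251736) = -139 - 1*(-251736) = -139 + 251736 = 251597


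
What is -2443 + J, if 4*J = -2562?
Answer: -6167/2 ≈ -3083.5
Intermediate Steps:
J = -1281/2 (J = (1/4)*(-2562) = -1281/2 ≈ -640.50)
-2443 + J = -2443 - 1281/2 = -6167/2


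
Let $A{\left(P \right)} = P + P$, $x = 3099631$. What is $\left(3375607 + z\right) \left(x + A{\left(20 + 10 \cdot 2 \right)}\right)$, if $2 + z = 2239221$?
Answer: $17404337915286$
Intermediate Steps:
$z = 2239219$ ($z = -2 + 2239221 = 2239219$)
$A{\left(P \right)} = 2 P$
$\left(3375607 + z\right) \left(x + A{\left(20 + 10 \cdot 2 \right)}\right) = \left(3375607 + 2239219\right) \left(3099631 + 2 \left(20 + 10 \cdot 2\right)\right) = 5614826 \left(3099631 + 2 \left(20 + 20\right)\right) = 5614826 \left(3099631 + 2 \cdot 40\right) = 5614826 \left(3099631 + 80\right) = 5614826 \cdot 3099711 = 17404337915286$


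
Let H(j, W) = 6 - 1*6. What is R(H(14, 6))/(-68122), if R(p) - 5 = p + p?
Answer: -5/68122 ≈ -7.3398e-5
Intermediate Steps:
H(j, W) = 0 (H(j, W) = 6 - 6 = 0)
R(p) = 5 + 2*p (R(p) = 5 + (p + p) = 5 + 2*p)
R(H(14, 6))/(-68122) = (5 + 2*0)/(-68122) = (5 + 0)*(-1/68122) = 5*(-1/68122) = -5/68122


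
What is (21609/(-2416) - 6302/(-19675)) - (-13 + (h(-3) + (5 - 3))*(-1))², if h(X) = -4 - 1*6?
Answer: -1598301443/47534800 ≈ -33.624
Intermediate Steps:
h(X) = -10 (h(X) = -4 - 6 = -10)
(21609/(-2416) - 6302/(-19675)) - (-13 + (h(-3) + (5 - 3))*(-1))² = (21609/(-2416) - 6302/(-19675)) - (-13 + (-10 + (5 - 3))*(-1))² = (21609*(-1/2416) - 6302*(-1/19675)) - (-13 + (-10 + 2)*(-1))² = (-21609/2416 + 6302/19675) - (-13 - 8*(-1))² = -409931443/47534800 - (-13 + 8)² = -409931443/47534800 - 1*(-5)² = -409931443/47534800 - 1*25 = -409931443/47534800 - 25 = -1598301443/47534800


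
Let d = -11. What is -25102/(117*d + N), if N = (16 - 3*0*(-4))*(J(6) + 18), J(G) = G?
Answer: 3586/129 ≈ 27.798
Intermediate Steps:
N = 384 (N = (16 - 3*0*(-4))*(6 + 18) = (16 + 0*(-4))*24 = (16 + 0)*24 = 16*24 = 384)
-25102/(117*d + N) = -25102/(117*(-11) + 384) = -25102/(-1287 + 384) = -25102/(-903) = -25102*(-1/903) = 3586/129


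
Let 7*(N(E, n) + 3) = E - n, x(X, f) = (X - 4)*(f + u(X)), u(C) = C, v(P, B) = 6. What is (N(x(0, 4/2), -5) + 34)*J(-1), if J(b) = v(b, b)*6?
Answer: 7704/7 ≈ 1100.6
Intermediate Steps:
x(X, f) = (-4 + X)*(X + f) (x(X, f) = (X - 4)*(f + X) = (-4 + X)*(X + f))
J(b) = 36 (J(b) = 6*6 = 36)
N(E, n) = -3 - n/7 + E/7 (N(E, n) = -3 + (E - n)/7 = -3 + (-n/7 + E/7) = -3 - n/7 + E/7)
(N(x(0, 4/2), -5) + 34)*J(-1) = ((-3 - ⅐*(-5) + (0² - 4*0 - 16/2 + 0*(4/2))/7) + 34)*36 = ((-3 + 5/7 + (0 + 0 - 16/2 + 0*(4*(½)))/7) + 34)*36 = ((-3 + 5/7 + (0 + 0 - 4*2 + 0*2)/7) + 34)*36 = ((-3 + 5/7 + (0 + 0 - 8 + 0)/7) + 34)*36 = ((-3 + 5/7 + (⅐)*(-8)) + 34)*36 = ((-3 + 5/7 - 8/7) + 34)*36 = (-24/7 + 34)*36 = (214/7)*36 = 7704/7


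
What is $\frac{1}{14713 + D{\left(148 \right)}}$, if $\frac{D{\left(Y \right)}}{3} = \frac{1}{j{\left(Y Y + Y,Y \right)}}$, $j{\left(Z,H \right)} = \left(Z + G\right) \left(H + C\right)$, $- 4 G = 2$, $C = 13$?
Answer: $\frac{2366861}{34823625895} \approx 6.7967 \cdot 10^{-5}$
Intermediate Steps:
$G = - \frac{1}{2}$ ($G = \left(- \frac{1}{4}\right) 2 = - \frac{1}{2} \approx -0.5$)
$j{\left(Z,H \right)} = \left(13 + H\right) \left(- \frac{1}{2} + Z\right)$ ($j{\left(Z,H \right)} = \left(Z - \frac{1}{2}\right) \left(H + 13\right) = \left(- \frac{1}{2} + Z\right) \left(13 + H\right) = \left(13 + H\right) \left(- \frac{1}{2} + Z\right)$)
$D{\left(Y \right)} = \frac{3}{- \frac{13}{2} + 13 Y^{2} + \frac{25 Y}{2} + Y \left(Y + Y^{2}\right)}$ ($D{\left(Y \right)} = \frac{3}{- \frac{13}{2} + 13 \left(Y Y + Y\right) - \frac{Y}{2} + Y \left(Y Y + Y\right)} = \frac{3}{- \frac{13}{2} + 13 \left(Y^{2} + Y\right) - \frac{Y}{2} + Y \left(Y^{2} + Y\right)} = \frac{3}{- \frac{13}{2} + 13 \left(Y + Y^{2}\right) - \frac{Y}{2} + Y \left(Y + Y^{2}\right)} = \frac{3}{- \frac{13}{2} + \left(13 Y + 13 Y^{2}\right) - \frac{Y}{2} + Y \left(Y + Y^{2}\right)} = \frac{3}{- \frac{13}{2} + 13 Y^{2} + \frac{25 Y}{2} + Y \left(Y + Y^{2}\right)}$)
$\frac{1}{14713 + D{\left(148 \right)}} = \frac{1}{14713 + \frac{6}{-13 + 2 \cdot 148^{3} + 25 \cdot 148 + 28 \cdot 148^{2}}} = \frac{1}{14713 + \frac{6}{-13 + 2 \cdot 3241792 + 3700 + 28 \cdot 21904}} = \frac{1}{14713 + \frac{6}{-13 + 6483584 + 3700 + 613312}} = \frac{1}{14713 + \frac{6}{7100583}} = \frac{1}{14713 + 6 \cdot \frac{1}{7100583}} = \frac{1}{14713 + \frac{2}{2366861}} = \frac{1}{\frac{34823625895}{2366861}} = \frac{2366861}{34823625895}$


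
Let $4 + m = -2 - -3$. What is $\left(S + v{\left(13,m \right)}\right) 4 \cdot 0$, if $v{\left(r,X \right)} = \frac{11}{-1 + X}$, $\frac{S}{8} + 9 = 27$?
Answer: $0$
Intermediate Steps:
$S = 144$ ($S = -72 + 8 \cdot 27 = -72 + 216 = 144$)
$m = -3$ ($m = -4 - -1 = -4 + \left(-2 + 3\right) = -4 + 1 = -3$)
$\left(S + v{\left(13,m \right)}\right) 4 \cdot 0 = \left(144 + \frac{11}{-1 - 3}\right) 4 \cdot 0 = \left(144 + \frac{11}{-4}\right) 0 = \left(144 + 11 \left(- \frac{1}{4}\right)\right) 0 = \left(144 - \frac{11}{4}\right) 0 = \frac{565}{4} \cdot 0 = 0$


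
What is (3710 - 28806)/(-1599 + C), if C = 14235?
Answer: -6274/3159 ≈ -1.9861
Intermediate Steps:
(3710 - 28806)/(-1599 + C) = (3710 - 28806)/(-1599 + 14235) = -25096/12636 = -25096*1/12636 = -6274/3159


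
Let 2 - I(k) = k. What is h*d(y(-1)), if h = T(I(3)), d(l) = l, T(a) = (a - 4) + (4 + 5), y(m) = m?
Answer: -4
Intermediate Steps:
I(k) = 2 - k
T(a) = 5 + a (T(a) = (-4 + a) + 9 = 5 + a)
h = 4 (h = 5 + (2 - 1*3) = 5 + (2 - 3) = 5 - 1 = 4)
h*d(y(-1)) = 4*(-1) = -4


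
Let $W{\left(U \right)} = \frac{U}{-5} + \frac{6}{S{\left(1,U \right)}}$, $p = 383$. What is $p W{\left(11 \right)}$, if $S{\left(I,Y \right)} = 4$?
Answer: $- \frac{2681}{10} \approx -268.1$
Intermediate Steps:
$W{\left(U \right)} = \frac{3}{2} - \frac{U}{5}$ ($W{\left(U \right)} = \frac{U}{-5} + \frac{6}{4} = U \left(- \frac{1}{5}\right) + 6 \cdot \frac{1}{4} = - \frac{U}{5} + \frac{3}{2} = \frac{3}{2} - \frac{U}{5}$)
$p W{\left(11 \right)} = 383 \left(\frac{3}{2} - \frac{11}{5}\right) = 383 \left(- \frac{7}{10}\right) = - \frac{2681}{10}$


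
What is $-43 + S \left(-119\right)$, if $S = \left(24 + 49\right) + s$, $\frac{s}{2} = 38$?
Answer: $-17774$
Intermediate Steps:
$s = 76$ ($s = 2 \cdot 38 = 76$)
$S = 149$ ($S = \left(24 + 49\right) + 76 = 73 + 76 = 149$)
$-43 + S \left(-119\right) = -43 + 149 \left(-119\right) = -43 - 17731 = -17774$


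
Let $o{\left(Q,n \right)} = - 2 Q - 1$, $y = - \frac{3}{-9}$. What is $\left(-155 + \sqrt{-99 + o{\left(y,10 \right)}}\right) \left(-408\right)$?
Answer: $63240 - 136 i \sqrt{906} \approx 63240.0 - 4093.6 i$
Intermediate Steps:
$y = \frac{1}{3}$ ($y = \left(-3\right) \left(- \frac{1}{9}\right) = \frac{1}{3} \approx 0.33333$)
$o{\left(Q,n \right)} = -1 - 2 Q$
$\left(-155 + \sqrt{-99 + o{\left(y,10 \right)}}\right) \left(-408\right) = \left(-155 + \sqrt{-99 - \frac{5}{3}}\right) \left(-408\right) = \left(-155 + \sqrt{- \frac{302}{3}}\right) \left(-408\right) = \left(-155 + \frac{i \sqrt{906}}{3}\right) \left(-408\right) = 63240 - 136 i \sqrt{906}$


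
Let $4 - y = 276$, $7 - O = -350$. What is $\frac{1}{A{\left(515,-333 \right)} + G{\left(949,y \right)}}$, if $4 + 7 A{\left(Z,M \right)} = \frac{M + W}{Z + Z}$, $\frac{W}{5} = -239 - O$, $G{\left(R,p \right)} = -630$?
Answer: $- \frac{7210}{4549733} \approx -0.0015847$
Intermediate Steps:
$O = 357$ ($O = 7 - -350 = 7 + 350 = 357$)
$y = -272$ ($y = 4 - 276 = -272$)
$W = -2980$ ($W = 5 \left(-239 - 357\right) = 5 \left(-596\right) = -2980$)
$A{\left(Z,M \right)} = - \frac{4}{7} + \frac{-2980 + M}{14 Z}$ ($A{\left(Z,M \right)} = - \frac{4}{7} + \frac{\left(M - 2980\right) \frac{1}{Z + Z}}{7} = - \frac{4}{7} + \frac{\left(-2980 + M\right) \frac{1}{2 Z}}{7} = - \frac{4}{7} + \frac{\frac{1}{2} \frac{1}{Z} \left(-2980 + M\right)}{7} = - \frac{4}{7} + \frac{-2980 + M}{14 Z}$)
$\frac{1}{A{\left(515,-333 \right)} + G{\left(949,y \right)}} = \frac{1}{\frac{-2980 - 333 - 4120}{14 \cdot 515} - 630} = \frac{1}{\frac{1}{14} \cdot \frac{1}{515} \left(-2980 - 333 - 4120\right) - 630} = \frac{1}{\frac{1}{14} \cdot \frac{1}{515} \left(-7433\right) - 630} = \frac{1}{- \frac{7433}{7210} - 630} = \frac{1}{- \frac{4549733}{7210}} = - \frac{7210}{4549733}$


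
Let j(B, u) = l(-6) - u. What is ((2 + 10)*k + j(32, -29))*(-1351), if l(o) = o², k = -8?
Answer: 41881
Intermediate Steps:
j(B, u) = 36 - u (j(B, u) = (-6)² - u = 36 - u)
((2 + 10)*k + j(32, -29))*(-1351) = ((2 + 10)*(-8) + (36 - 1*(-29)))*(-1351) = (12*(-8) + (36 + 29))*(-1351) = (-96 + 65)*(-1351) = -31*(-1351) = 41881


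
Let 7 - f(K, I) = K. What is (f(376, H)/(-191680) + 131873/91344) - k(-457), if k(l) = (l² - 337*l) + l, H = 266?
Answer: -396574238243959/1094301120 ≈ -3.6240e+5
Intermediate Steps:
f(K, I) = 7 - K
k(l) = l² - 336*l
(f(376, H)/(-191680) + 131873/91344) - k(-457) = ((7 - 1*376)/(-191680) + 131873/91344) - (-457)*(-336 - 457) = ((7 - 376)*(-1/191680) + 131873*(1/91344)) - (-457)*(-793) = (-369*(-1/191680) + 131873/91344) - 1*362401 = (369/191680 + 131873/91344) - 362401 = 1581945161/1094301120 - 362401 = -396574238243959/1094301120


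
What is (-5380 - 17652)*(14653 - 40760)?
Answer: 601296424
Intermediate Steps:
(-5380 - 17652)*(14653 - 40760) = -23032*(-26107) = 601296424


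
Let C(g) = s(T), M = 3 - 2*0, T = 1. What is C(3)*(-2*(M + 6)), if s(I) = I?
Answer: -18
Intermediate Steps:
M = 3 (M = 3 + 0 = 3)
C(g) = 1
C(3)*(-2*(M + 6)) = 1*(-2*(3 + 6)) = 1*(-2*9) = 1*(-18) = -18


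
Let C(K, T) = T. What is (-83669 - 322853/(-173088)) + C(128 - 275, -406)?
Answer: -14552050747/173088 ≈ -84073.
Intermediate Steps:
(-83669 - 322853/(-173088)) + C(128 - 275, -406) = (-83669 - 322853/(-173088)) - 406 = (-83669 - 322853*(-1/173088)) - 406 = (-83669 + 322853/173088) - 406 = -14481777019/173088 - 406 = -14552050747/173088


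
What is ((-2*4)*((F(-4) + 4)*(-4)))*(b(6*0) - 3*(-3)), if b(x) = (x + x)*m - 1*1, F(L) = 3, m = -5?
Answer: 1792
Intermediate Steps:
b(x) = -1 - 10*x (b(x) = (x + x)*(-5) - 1*1 = (2*x)*(-5) - 1 = -10*x - 1 = -1 - 10*x)
((-2*4)*((F(-4) + 4)*(-4)))*(b(6*0) - 3*(-3)) = ((-2*4)*((3 + 4)*(-4)))*((-1 - 60*0) - 3*(-3)) = (-56*(-4))*((-1 - 10*0) + 9) = (-8*(-28))*((-1 + 0) + 9) = 224*(-1 + 9) = 224*8 = 1792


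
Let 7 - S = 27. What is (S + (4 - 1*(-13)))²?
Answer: 9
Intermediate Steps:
S = -20 (S = 7 - 1*27 = 7 - 27 = -20)
(S + (4 - 1*(-13)))² = (-20 + (4 - 1*(-13)))² = (-20 + (4 + 13))² = (-20 + 17)² = (-3)² = 9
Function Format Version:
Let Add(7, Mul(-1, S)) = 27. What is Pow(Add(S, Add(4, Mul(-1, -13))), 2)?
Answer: 9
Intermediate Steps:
S = -20 (S = Add(7, Mul(-1, 27)) = Add(7, -27) = -20)
Pow(Add(S, Add(4, Mul(-1, -13))), 2) = Pow(Add(-20, Add(4, Mul(-1, -13))), 2) = Pow(Add(-20, Add(4, 13)), 2) = Pow(Add(-20, 17), 2) = Pow(-3, 2) = 9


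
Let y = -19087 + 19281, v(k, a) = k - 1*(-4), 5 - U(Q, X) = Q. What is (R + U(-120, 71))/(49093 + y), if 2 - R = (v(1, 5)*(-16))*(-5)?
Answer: -13/2347 ≈ -0.0055390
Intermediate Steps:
U(Q, X) = 5 - Q
v(k, a) = 4 + k (v(k, a) = k + 4 = 4 + k)
y = 194
R = -398 (R = 2 - (4 + 1)*(-16)*(-5) = 2 - 5*(-16)*(-5) = 2 - (-80)*(-5) = 2 - 1*400 = 2 - 400 = -398)
(R + U(-120, 71))/(49093 + y) = (-398 + (5 - 1*(-120)))/(49093 + 194) = (-398 + (5 + 120))/49287 = (-398 + 125)*(1/49287) = -273*1/49287 = -13/2347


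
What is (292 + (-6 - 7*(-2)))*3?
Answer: 900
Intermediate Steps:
(292 + (-6 - 7*(-2)))*3 = (292 + (-6 + 14))*3 = (292 + 8)*3 = 300*3 = 900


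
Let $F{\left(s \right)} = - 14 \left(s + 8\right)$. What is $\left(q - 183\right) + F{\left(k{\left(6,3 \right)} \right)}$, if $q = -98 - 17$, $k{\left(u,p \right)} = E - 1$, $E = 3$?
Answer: $-438$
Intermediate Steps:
$k{\left(u,p \right)} = 2$ ($k{\left(u,p \right)} = 3 - 1 = 2$)
$F{\left(s \right)} = -112 - 14 s$ ($F{\left(s \right)} = - 14 \left(8 + s\right) = -112 - 14 s$)
$q = -115$
$\left(q - 183\right) + F{\left(k{\left(6,3 \right)} \right)} = \left(-115 - 183\right) - 140 = -298 - 140 = -438$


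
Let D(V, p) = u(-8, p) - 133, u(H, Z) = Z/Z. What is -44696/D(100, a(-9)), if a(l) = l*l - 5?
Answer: 11174/33 ≈ 338.61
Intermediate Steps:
u(H, Z) = 1
a(l) = -5 + l² (a(l) = l² - 5 = -5 + l²)
D(V, p) = -132 (D(V, p) = 1 - 133 = -132)
-44696/D(100, a(-9)) = -44696/(-132) = -44696*(-1/132) = 11174/33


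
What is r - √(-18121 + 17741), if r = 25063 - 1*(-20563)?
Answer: 45626 - 2*I*√95 ≈ 45626.0 - 19.494*I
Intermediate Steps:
r = 45626 (r = 25063 + 20563 = 45626)
r - √(-18121 + 17741) = 45626 - √(-18121 + 17741) = 45626 - √(-380) = 45626 - 2*I*√95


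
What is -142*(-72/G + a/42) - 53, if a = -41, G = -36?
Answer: -4166/21 ≈ -198.38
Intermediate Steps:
-142*(-72/G + a/42) - 53 = -142*(-72/(-36) - 41/42) - 53 = -142*(-72*(-1/36) - 41*1/42) - 53 = -142*(2 - 41/42) - 53 = -142*43/42 - 53 = -3053/21 - 53 = -4166/21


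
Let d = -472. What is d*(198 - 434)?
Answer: 111392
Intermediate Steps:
d*(198 - 434) = -472*(198 - 434) = -472*(-236) = 111392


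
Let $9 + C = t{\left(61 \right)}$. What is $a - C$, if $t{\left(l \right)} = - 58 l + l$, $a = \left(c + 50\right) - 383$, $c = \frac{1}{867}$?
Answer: $\frac{2733652}{867} \approx 3153.0$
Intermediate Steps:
$c = \frac{1}{867} \approx 0.0011534$
$a = - \frac{288710}{867}$ ($a = \left(\frac{1}{867} + 50\right) - 383 = \frac{43351}{867} - 383 = - \frac{288710}{867} \approx -333.0$)
$t{\left(l \right)} = - 57 l$
$C = -3486$ ($C = -9 - 3477 = -3486$)
$a - C = - \frac{288710}{867} - -3486 = - \frac{288710}{867} + 3486 = \frac{2733652}{867}$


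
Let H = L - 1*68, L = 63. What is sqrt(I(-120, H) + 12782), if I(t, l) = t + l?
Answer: sqrt(12657) ≈ 112.50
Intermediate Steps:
H = -5 (H = 63 - 1*68 = 63 - 68 = -5)
I(t, l) = l + t
sqrt(I(-120, H) + 12782) = sqrt((-5 - 120) + 12782) = sqrt(-125 + 12782) = sqrt(12657)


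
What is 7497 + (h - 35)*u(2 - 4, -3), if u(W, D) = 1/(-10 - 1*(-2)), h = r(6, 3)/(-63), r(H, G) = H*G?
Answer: 420079/56 ≈ 7501.4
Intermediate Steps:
r(H, G) = G*H
h = -2/7 (h = (3*6)/(-63) = 18*(-1/63) = -2/7 ≈ -0.28571)
u(W, D) = -1/8 (u(W, D) = 1/(-10 + 2) = 1/(-8) = -1/8)
7497 + (h - 35)*u(2 - 4, -3) = 7497 + (-2/7 - 35)*(-1/8) = 7497 - 247/7*(-1/8) = 7497 + 247/56 = 420079/56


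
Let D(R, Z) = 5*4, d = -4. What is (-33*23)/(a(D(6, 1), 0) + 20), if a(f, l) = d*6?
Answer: 759/4 ≈ 189.75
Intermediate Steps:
D(R, Z) = 20
a(f, l) = -24 (a(f, l) = -4*6 = -24)
(-33*23)/(a(D(6, 1), 0) + 20) = (-33*23)/(-24 + 20) = -759/(-4) = -759*(-1/4) = 759/4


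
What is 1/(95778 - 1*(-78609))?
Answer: 1/174387 ≈ 5.7344e-6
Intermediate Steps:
1/(95778 - 1*(-78609)) = 1/(95778 + 78609) = 1/174387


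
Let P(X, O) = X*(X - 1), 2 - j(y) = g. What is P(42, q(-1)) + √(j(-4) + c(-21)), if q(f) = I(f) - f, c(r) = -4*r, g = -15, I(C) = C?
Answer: 1722 + √101 ≈ 1732.1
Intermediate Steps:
j(y) = 17 (j(y) = 2 - 1*(-15) = 2 + 15 = 17)
q(f) = 0 (q(f) = f - f = 0)
P(X, O) = X*(-1 + X)
P(42, q(-1)) + √(j(-4) + c(-21)) = 42*(-1 + 42) + √(17 - 4*(-21)) = 42*41 + √(17 + 84) = 1722 + √101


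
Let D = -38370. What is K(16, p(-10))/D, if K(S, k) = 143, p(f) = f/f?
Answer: -143/38370 ≈ -0.0037269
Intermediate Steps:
p(f) = 1
K(16, p(-10))/D = 143/(-38370) = 143*(-1/38370) = -143/38370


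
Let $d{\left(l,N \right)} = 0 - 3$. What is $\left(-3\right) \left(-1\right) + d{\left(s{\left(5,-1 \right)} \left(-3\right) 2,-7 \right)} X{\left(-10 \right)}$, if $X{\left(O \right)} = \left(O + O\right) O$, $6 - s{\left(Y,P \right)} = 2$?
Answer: $-597$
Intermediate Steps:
$s{\left(Y,P \right)} = 4$ ($s{\left(Y,P \right)} = 6 - 2 = 4$)
$d{\left(l,N \right)} = -3$
$X{\left(O \right)} = 2 O^{2}$ ($X{\left(O \right)} = 2 O O = 2 O^{2}$)
$\left(-3\right) \left(-1\right) + d{\left(s{\left(5,-1 \right)} \left(-3\right) 2,-7 \right)} X{\left(-10 \right)} = \left(-3\right) \left(-1\right) - 3 \cdot 2 \left(-10\right)^{2} = 3 - 3 \cdot 2 \cdot 100 = 3 - 600 = -597$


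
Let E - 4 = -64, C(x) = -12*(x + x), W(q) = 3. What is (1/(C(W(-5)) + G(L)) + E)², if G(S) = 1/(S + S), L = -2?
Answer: 300814336/83521 ≈ 3601.7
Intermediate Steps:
C(x) = -24*x
G(S) = 1/(2*S)
E = -60 (E = 4 - 64 = -60)
(1/(C(W(-5)) + G(L)) + E)² = (1/(-24*3 + (½)/(-2)) - 60)² = (1/(-72 + (½)*(-½)) - 60)² = (1/(-72 - ¼) - 60)² = (1/(-289/4) - 60)² = (-4/289 - 60)² = (-17344/289)² = 300814336/83521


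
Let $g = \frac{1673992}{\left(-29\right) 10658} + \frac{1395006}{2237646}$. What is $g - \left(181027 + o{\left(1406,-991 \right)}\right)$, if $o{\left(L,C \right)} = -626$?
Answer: $- \frac{10397629238475676}{57634675081} \approx -1.8041 \cdot 10^{5}$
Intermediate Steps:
$g = - \frac{276219188195}{57634675081}$ ($g = \frac{1673992}{-309082} + 1395006 \cdot \frac{1}{2237646} = 1673992 \left(- \frac{1}{309082}\right) + \frac{232501}{372941} = - \frac{836996}{154541} + \frac{232501}{372941} = - \frac{276219188195}{57634675081} \approx -4.7926$)
$g - \left(181027 + o{\left(1406,-991 \right)}\right) = - \frac{276219188195}{57634675081} - 180401 = - \frac{10397629238475676}{57634675081}$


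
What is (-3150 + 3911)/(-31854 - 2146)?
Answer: -761/34000 ≈ -0.022382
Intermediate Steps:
(-3150 + 3911)/(-31854 - 2146) = 761/(-34000) = 761*(-1/34000) = -761/34000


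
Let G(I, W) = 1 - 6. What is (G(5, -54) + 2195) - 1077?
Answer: 1113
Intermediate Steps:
G(I, W) = -5
(G(5, -54) + 2195) - 1077 = (-5 + 2195) - 1077 = 2190 - 1077 = 1113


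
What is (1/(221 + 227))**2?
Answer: 1/200704 ≈ 4.9825e-6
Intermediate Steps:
(1/(221 + 227))**2 = (1/448)**2 = 1/200704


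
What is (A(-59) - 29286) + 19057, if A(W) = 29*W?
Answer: -11940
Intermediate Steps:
(A(-59) - 29286) + 19057 = (29*(-59) - 29286) + 19057 = (-1711 - 29286) + 19057 = -30997 + 19057 = -11940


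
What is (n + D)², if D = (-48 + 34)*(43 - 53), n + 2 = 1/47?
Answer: 42081169/2209 ≈ 19050.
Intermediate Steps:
n = -93/47 (n = -2 + 1/47 = -93/47 ≈ -1.9787)
D = 140 (D = -14*(-10) = 140)
(n + D)² = (-93/47 + 140)² = (6487/47)² = 42081169/2209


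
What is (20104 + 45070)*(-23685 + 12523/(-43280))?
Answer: -33404911638601/21640 ≈ -1.5437e+9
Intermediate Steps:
(20104 + 45070)*(-23685 + 12523/(-43280)) = 65174*(-23685 + 12523*(-1/43280)) = 65174*(-23685 - 12523/43280) = 65174*(-1025099323/43280) = -33404911638601/21640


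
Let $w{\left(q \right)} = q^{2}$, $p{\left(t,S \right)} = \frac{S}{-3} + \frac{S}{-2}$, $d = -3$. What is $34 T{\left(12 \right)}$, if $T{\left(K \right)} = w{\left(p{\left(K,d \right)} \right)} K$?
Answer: $2550$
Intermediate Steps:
$p{\left(t,S \right)} = - \frac{5 S}{6}$ ($p{\left(t,S \right)} = S \left(- \frac{1}{3}\right) + S \left(- \frac{1}{2}\right) = - \frac{S}{3} - \frac{S}{2} = - \frac{5 S}{6}$)
$T{\left(K \right)} = \frac{25 K}{4}$ ($T{\left(K \right)} = \left(\left(- \frac{5}{6}\right) \left(-3\right)\right)^{2} K = \left(\frac{5}{2}\right)^{2} K = \frac{25 K}{4}$)
$34 T{\left(12 \right)} = 34 \cdot \frac{25}{4} \cdot 12 = 34 \cdot 75 = 2550$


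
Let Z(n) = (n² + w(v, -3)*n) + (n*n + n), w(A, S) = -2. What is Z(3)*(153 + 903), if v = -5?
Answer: 15840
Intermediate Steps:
Z(n) = -n + 2*n² (Z(n) = (n² - 2*n) + (n*n + n) = (n² - 2*n) + (n² + n) = (n² - 2*n) + (n + n²) = -n + 2*n²)
Z(3)*(153 + 903) = (3*(-1 + 2*3))*(153 + 903) = (3*(-1 + 6))*1056 = (3*5)*1056 = 15*1056 = 15840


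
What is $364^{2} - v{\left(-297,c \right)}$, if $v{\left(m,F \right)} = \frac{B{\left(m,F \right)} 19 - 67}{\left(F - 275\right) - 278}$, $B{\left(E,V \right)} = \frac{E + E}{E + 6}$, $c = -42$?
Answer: $\frac{64260537}{485} \approx 1.325 \cdot 10^{5}$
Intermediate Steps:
$B{\left(E,V \right)} = \frac{2 E}{6 + E}$
$v{\left(m,F \right)} = \frac{-67 + \frac{38 m}{6 + m}}{-553 + F}$ ($v{\left(m,F \right)} = \frac{\frac{2 m}{6 + m} 19 - 67}{\left(F - 275\right) - 278} = \frac{\frac{38 m}{6 + m} - 67}{\left(-275 + F\right) - 278} = \frac{-67 + \frac{38 m}{6 + m}}{-553 + F}$)
$364^{2} - v{\left(-297,c \right)} = 364^{2} - \frac{-402 - -8613}{\left(-553 - 42\right) \left(6 - 297\right)} = 132496 - \frac{-402 + 8613}{\left(-595\right) \left(-291\right)} = 132496 - \left(- \frac{1}{595}\right) \left(- \frac{1}{291}\right) 8211 = 132496 - \frac{23}{485} = \frac{64260537}{485}$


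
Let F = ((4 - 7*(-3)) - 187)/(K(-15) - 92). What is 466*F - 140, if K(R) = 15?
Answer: 64712/77 ≈ 840.42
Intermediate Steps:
F = 162/77 (F = ((4 - 7*(-3)) - 187)/(15 - 92) = ((4 + 21) - 187)/(-77) = (25 - 187)*(-1/77) = -162*(-1/77) = 162/77 ≈ 2.1039)
466*F - 140 = 466*(162/77) - 140 = 75492/77 - 140 = 64712/77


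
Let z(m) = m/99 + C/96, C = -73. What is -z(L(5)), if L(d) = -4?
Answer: 2537/3168 ≈ 0.80082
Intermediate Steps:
z(m) = -73/96 + m/99 (z(m) = m/99 - 73/96 = -73/96 + m/99)
-z(L(5)) = -(-73/96 + (1/99)*(-4)) = -(-73/96 - 4/99) = -1*(-2537/3168) = 2537/3168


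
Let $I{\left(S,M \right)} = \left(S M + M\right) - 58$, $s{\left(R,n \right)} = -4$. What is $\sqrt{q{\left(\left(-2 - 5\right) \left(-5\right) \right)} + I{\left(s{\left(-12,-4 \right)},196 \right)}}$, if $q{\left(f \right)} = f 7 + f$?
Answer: $i \sqrt{366} \approx 19.131 i$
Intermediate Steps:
$I{\left(S,M \right)} = -58 + M + M S$ ($I{\left(S,M \right)} = \left(M S + M\right) - 58 = \left(M + M S\right) - 58 = -58 + M + M S$)
$q{\left(f \right)} = 8 f$ ($q{\left(f \right)} = 7 f + f = 8 f$)
$\sqrt{q{\left(\left(-2 - 5\right) \left(-5\right) \right)} + I{\left(s{\left(-12,-4 \right)},196 \right)}} = \sqrt{8 \left(-2 - 5\right) \left(-5\right) + \left(-58 + 196 + 196 \left(-4\right)\right)} = \sqrt{8 \left(\left(-7\right) \left(-5\right)\right) - 646} = \sqrt{8 \cdot 35 - 646} = \sqrt{280 - 646} = \sqrt{-366} = i \sqrt{366}$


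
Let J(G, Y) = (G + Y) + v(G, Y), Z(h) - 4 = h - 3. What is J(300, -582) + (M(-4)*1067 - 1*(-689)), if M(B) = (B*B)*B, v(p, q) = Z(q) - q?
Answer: -67880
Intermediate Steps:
Z(h) = 1 + h (Z(h) = 4 + (h - 3) = 4 + (-3 + h) = 1 + h)
v(p, q) = 1 (v(p, q) = (1 + q) - q = 1)
J(G, Y) = 1 + G + Y (J(G, Y) = (G + Y) + 1 = 1 + G + Y)
M(B) = B³ (M(B) = B²*B = B³)
J(300, -582) + (M(-4)*1067 - 1*(-689)) = (1 + 300 - 582) + ((-4)³*1067 - 1*(-689)) = -281 + (-64*1067 + 689) = -281 + (-68288 + 689) = -281 - 67599 = -67880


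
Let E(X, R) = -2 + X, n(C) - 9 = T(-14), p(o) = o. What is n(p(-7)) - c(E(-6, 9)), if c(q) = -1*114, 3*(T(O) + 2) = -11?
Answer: 352/3 ≈ 117.33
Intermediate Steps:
T(O) = -17/3 (T(O) = -2 + (⅓)*(-11) = -2 - 11/3 = -17/3)
n(C) = 10/3 (n(C) = 9 - 17/3 = 10/3)
c(q) = -114
n(p(-7)) - c(E(-6, 9)) = 10/3 - 1*(-114) = 10/3 + 114 = 352/3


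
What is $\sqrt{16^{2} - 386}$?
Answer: $i \sqrt{130} \approx 11.402 i$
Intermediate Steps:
$\sqrt{16^{2} - 386} = \sqrt{256 - 386} = \sqrt{-130} = i \sqrt{130}$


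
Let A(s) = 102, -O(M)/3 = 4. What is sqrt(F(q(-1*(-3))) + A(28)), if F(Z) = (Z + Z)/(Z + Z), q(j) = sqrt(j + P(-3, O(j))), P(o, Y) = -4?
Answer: sqrt(103) ≈ 10.149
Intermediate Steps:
O(M) = -12 (O(M) = -3*4 = -12)
q(j) = sqrt(-4 + j) (q(j) = sqrt(j - 4) = sqrt(-4 + j))
F(Z) = 1 (F(Z) = (2*Z)/((2*Z)) = (2*Z)*(1/(2*Z)) = 1)
sqrt(F(q(-1*(-3))) + A(28)) = sqrt(1 + 102) = sqrt(103)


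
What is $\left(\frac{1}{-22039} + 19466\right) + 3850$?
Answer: $\frac{513861323}{22039} \approx 23316.0$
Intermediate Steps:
$\left(\frac{1}{-22039} + 19466\right) + 3850 = \left(- \frac{1}{22039} + 19466\right) + 3850 = \frac{429011173}{22039} + 3850 = \frac{513861323}{22039}$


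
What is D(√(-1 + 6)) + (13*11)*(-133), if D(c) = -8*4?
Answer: -19051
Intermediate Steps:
D(c) = -32
D(√(-1 + 6)) + (13*11)*(-133) = -32 + (13*11)*(-133) = -32 + 143*(-133) = -32 - 19019 = -19051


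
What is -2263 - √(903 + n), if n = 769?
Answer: -2263 - 2*√418 ≈ -2303.9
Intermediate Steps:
-2263 - √(903 + n) = -2263 - √(903 + 769) = -2263 - √1672 = -2263 - 2*√418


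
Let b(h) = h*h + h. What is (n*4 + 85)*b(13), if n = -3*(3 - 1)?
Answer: 11102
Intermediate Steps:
n = -6 (n = -3*2 = -6)
b(h) = h + h² (b(h) = h² + h = h + h²)
(n*4 + 85)*b(13) = (-6*4 + 85)*(13*(1 + 13)) = (-24 + 85)*(13*14) = 61*182 = 11102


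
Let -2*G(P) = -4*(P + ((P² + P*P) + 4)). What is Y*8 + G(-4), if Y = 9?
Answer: 136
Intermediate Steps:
G(P) = 8 + 2*P + 4*P² (G(P) = -(-2)*(P + ((P² + P*P) + 4)) = -(-2)*(P + ((P² + P²) + 4)) = -(-2)*(P + (2*P² + 4)) = -(-2)*(P + (4 + 2*P²)) = -(-2)*(4 + P + 2*P²) = -(-16 - 8*P² - 4*P)/2 = 8 + 2*P + 4*P²)
Y*8 + G(-4) = 9*8 + (8 + 2*(-4) + 4*(-4)²) = 72 + (8 - 8 + 4*16) = 72 + (8 - 8 + 64) = 72 + 64 = 136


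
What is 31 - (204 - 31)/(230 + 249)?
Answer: 14676/479 ≈ 30.639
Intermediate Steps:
31 - (204 - 31)/(230 + 249) = 31 - 173/479 = 14676/479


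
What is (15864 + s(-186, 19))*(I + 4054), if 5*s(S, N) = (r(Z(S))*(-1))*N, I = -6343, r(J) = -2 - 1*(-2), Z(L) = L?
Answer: -36312696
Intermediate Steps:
r(J) = 0 (r(J) = -2 + 2 = 0)
s(S, N) = 0 (s(S, N) = ((0*(-1))*N)/5 = (0*N)/5 = (1/5)*0 = 0)
(15864 + s(-186, 19))*(I + 4054) = (15864 + 0)*(-6343 + 4054) = 15864*(-2289) = -36312696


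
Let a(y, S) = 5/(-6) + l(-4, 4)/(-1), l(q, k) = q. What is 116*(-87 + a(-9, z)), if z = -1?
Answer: -29174/3 ≈ -9724.7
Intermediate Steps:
a(y, S) = 19/6 (a(y, S) = 5/(-6) - 4/(-1) = 5*(-⅙) - 4*(-1) = -⅚ + 4 = 19/6)
116*(-87 + a(-9, z)) = 116*(-87 + 19/6) = 116*(-503/6) = -29174/3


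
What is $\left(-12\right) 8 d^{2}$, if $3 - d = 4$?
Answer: $-96$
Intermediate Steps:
$d = -1$ ($d = 3 - 4 = -1$)
$\left(-12\right) 8 d^{2} = \left(-12\right) 8 \left(-1\right)^{2} = \left(-96\right) 1 = -96$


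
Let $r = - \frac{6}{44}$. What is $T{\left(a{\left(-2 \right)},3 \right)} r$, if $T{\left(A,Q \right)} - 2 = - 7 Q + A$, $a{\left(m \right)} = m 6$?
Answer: $\frac{93}{22} \approx 4.2273$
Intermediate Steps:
$a{\left(m \right)} = 6 m$
$r = - \frac{3}{22}$ ($r = \left(-6\right) \frac{1}{44} = - \frac{3}{22} \approx -0.13636$)
$T{\left(A,Q \right)} = 2 + A - 7 Q$ ($T{\left(A,Q \right)} = 2 + \left(- 7 Q + A\right) = 2 + \left(A - 7 Q\right) = 2 + A - 7 Q$)
$T{\left(a{\left(-2 \right)},3 \right)} r = \left(2 + 6 \left(-2\right) - 21\right) \left(- \frac{3}{22}\right) = \left(2 - 12 - 21\right) \left(- \frac{3}{22}\right) = \left(-31\right) \left(- \frac{3}{22}\right) = \frac{93}{22}$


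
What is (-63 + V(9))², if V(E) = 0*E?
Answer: 3969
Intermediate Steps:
V(E) = 0
(-63 + V(9))² = (-63 + 0)² = (-63)² = 3969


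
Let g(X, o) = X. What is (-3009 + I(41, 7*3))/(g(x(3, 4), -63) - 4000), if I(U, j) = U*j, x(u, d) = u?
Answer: 2148/3997 ≈ 0.53740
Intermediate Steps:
(-3009 + I(41, 7*3))/(g(x(3, 4), -63) - 4000) = (-3009 + 41*(7*3))/(3 - 4000) = (-3009 + 41*21)/(-3997) = (-3009 + 861)*(-1/3997) = -2148*(-1/3997) = 2148/3997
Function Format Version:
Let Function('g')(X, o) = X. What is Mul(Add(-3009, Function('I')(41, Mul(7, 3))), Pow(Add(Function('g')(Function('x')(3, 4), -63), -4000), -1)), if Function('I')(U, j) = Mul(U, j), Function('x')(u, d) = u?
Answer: Rational(2148, 3997) ≈ 0.53740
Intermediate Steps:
Mul(Add(-3009, Function('I')(41, Mul(7, 3))), Pow(Add(Function('g')(Function('x')(3, 4), -63), -4000), -1)) = Mul(Add(-3009, Mul(41, Mul(7, 3))), Pow(Add(3, -4000), -1)) = Mul(Add(-3009, Mul(41, 21)), Pow(-3997, -1)) = Mul(Add(-3009, 861), Rational(-1, 3997)) = Mul(-2148, Rational(-1, 3997)) = Rational(2148, 3997)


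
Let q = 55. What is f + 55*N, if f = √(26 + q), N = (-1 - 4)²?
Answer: 1384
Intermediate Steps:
N = 25 (N = (-5)² = 25)
f = 9 (f = √(26 + 55) = √81 = 9)
f + 55*N = 9 + 55*25 = 9 + 1375 = 1384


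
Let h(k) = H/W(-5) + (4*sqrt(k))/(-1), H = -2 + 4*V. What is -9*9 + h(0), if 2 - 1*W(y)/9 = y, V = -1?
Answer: -1703/21 ≈ -81.095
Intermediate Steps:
H = -6 (H = -2 + 4*(-1) = -2 - 4 = -6)
W(y) = 18 - 9*y
h(k) = -2/21 - 4*sqrt(k) (h(k) = -6/(18 - 9*(-5)) + (4*sqrt(k))/(-1) = -6/(18 + 45) + (4*sqrt(k))*(-1) = -6/63 - 4*sqrt(k) = -6*1/63 - 4*sqrt(k) = -2/21 - 4*sqrt(k))
-9*9 + h(0) = -9*9 + (-2/21 - 4*sqrt(0)) = -81 + (-2/21 - 4*0) = -81 + (-2/21 + 0) = -81 - 2/21 = -1703/21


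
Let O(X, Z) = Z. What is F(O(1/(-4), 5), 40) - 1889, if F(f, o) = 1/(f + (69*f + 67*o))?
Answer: -5723669/3030 ≈ -1889.0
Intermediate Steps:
F(f, o) = 1/(67*o + 70*f) (F(f, o) = 1/(f + (67*o + 69*f)) = 1/(67*o + 70*f))
F(O(1/(-4), 5), 40) - 1889 = 1/(67*40 + 70*5) - 1889 = 1/(2680 + 350) - 1889 = 1/3030 - 1889 = -5723669/3030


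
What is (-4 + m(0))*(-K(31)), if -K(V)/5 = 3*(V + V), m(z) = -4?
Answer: -7440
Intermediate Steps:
K(V) = -30*V (K(V) = -15*(V + V) = -15*2*V = -30*V)
(-4 + m(0))*(-K(31)) = (-4 - 4)*(-(-30)*31) = -(-8)*(-930) = -8*930 = -7440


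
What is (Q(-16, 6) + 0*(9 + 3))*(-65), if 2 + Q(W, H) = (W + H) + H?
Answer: 390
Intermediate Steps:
Q(W, H) = -2 + W + 2*H (Q(W, H) = -2 + ((W + H) + H) = -2 + ((H + W) + H) = -2 + (W + 2*H) = -2 + W + 2*H)
(Q(-16, 6) + 0*(9 + 3))*(-65) = ((-2 - 16 + 2*6) + 0*(9 + 3))*(-65) = ((-2 - 16 + 12) + 0*12)*(-65) = (-6 + 0)*(-65) = -6*(-65) = 390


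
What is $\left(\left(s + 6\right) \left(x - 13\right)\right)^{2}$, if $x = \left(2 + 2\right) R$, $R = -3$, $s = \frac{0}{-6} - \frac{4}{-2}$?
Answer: $40000$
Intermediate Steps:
$s = 2$ ($s = 0 \left(- \frac{1}{6}\right) - -2 = 0 + 2 = 2$)
$x = -12$ ($x = \left(2 + 2\right) \left(-3\right) = 4 \left(-3\right) = -12$)
$\left(\left(s + 6\right) \left(x - 13\right)\right)^{2} = \left(\left(2 + 6\right) \left(-12 - 13\right)\right)^{2} = \left(8 \left(-25\right)\right)^{2} = \left(-200\right)^{2} = 40000$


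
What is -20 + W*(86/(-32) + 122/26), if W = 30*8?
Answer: 5995/13 ≈ 461.15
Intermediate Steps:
W = 240
-20 + W*(86/(-32) + 122/26) = -20 + 240*(86/(-32) + 122/26) = -20 + 240*(86*(-1/32) + 122*(1/26)) = -20 + 240*(-43/16 + 61/13) = -20 + 240*(417/208) = -20 + 6255/13 = 5995/13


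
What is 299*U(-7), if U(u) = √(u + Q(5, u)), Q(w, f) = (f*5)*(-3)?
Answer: 2093*√2 ≈ 2959.9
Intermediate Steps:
Q(w, f) = -15*f (Q(w, f) = (5*f)*(-3) = -15*f)
U(u) = √14*√(-u) (U(u) = √(u - 15*u) = √(-14*u) = √14*√(-u))
299*U(-7) = 299*(√14*√(-1*(-7))) = 299*(√14*√7) = 299*(7*√2) = 2093*√2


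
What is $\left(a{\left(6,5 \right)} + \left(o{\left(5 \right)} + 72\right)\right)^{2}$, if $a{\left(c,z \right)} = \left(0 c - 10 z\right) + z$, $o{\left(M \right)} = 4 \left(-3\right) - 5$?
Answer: $100$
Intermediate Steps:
$o{\left(M \right)} = -17$ ($o{\left(M \right)} = -12 - 5 = -17$)
$a{\left(c,z \right)} = - 9 z$ ($a{\left(c,z \right)} = \left(0 - 10 z\right) + z = - 10 z + z = - 9 z$)
$\left(a{\left(6,5 \right)} + \left(o{\left(5 \right)} + 72\right)\right)^{2} = \left(\left(-9\right) 5 + \left(-17 + 72\right)\right)^{2} = \left(-45 + 55\right)^{2} = 10^{2} = 100$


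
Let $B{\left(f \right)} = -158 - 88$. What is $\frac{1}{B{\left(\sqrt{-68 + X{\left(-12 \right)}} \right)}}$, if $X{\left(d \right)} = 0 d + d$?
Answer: $- \frac{1}{246} \approx -0.004065$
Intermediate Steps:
$X{\left(d \right)} = d$ ($X{\left(d \right)} = 0 + d = d$)
$B{\left(f \right)} = -246$
$\frac{1}{B{\left(\sqrt{-68 + X{\left(-12 \right)}} \right)}} = \frac{1}{-246} = - \frac{1}{246}$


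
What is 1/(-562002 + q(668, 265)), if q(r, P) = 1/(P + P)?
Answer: -530/297861059 ≈ -1.7794e-6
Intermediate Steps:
q(r, P) = 1/(2*P)
1/(-562002 + q(668, 265)) = 1/(-562002 + (½)/265) = 1/(-562002 + (½)*(1/265)) = 1/(-562002 + 1/530) = 1/(-297861059/530) = -530/297861059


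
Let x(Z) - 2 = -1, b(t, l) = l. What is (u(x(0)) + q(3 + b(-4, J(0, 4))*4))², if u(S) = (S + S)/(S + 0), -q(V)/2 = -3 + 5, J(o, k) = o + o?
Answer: 4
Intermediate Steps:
J(o, k) = 2*o
q(V) = -4 (q(V) = -2*(-3 + 5) = -2*2 = -4)
x(Z) = 1 (x(Z) = 2 - 1 = 1)
u(S) = 2 (u(S) = (2*S)/S = 2)
(u(x(0)) + q(3 + b(-4, J(0, 4))*4))² = (2 - 4)² = (-2)² = 4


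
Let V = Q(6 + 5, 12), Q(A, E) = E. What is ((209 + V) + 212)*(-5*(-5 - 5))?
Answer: 21650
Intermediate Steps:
V = 12
((209 + V) + 212)*(-5*(-5 - 5)) = ((209 + 12) + 212)*(-5*(-5 - 5)) = (221 + 212)*(-5*(-10)) = 433*50 = 21650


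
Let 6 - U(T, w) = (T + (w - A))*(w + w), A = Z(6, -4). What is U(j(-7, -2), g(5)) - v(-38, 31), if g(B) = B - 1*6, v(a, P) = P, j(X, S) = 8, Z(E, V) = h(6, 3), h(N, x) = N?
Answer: -23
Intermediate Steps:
Z(E, V) = 6
A = 6
g(B) = -6 + B (g(B) = B - 6 = -6 + B)
U(T, w) = 6 - 2*w*(-6 + T + w) (U(T, w) = 6 - (T + (w - 1*6))*(w + w) = 6 - (T + (w - 6))*2*w = 6 - (T + (-6 + w))*2*w = 6 - (-6 + T + w)*2*w = 6 - 2*w*(-6 + T + w))
U(j(-7, -2), g(5)) - v(-38, 31) = (6 - 2*(-6 + 5)² + 12*(-6 + 5) - 2*8*(-6 + 5)) - 1*31 = (6 - 2*(-1)² + 12*(-1) - 2*8*(-1)) - 31 = (6 - 2*1 - 12 + 16) - 31 = (6 - 2 - 12 + 16) - 31 = 8 - 31 = -23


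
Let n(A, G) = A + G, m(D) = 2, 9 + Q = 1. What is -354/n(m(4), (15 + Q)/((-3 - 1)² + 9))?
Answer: -2950/19 ≈ -155.26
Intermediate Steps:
Q = -8 (Q = -9 + 1 = -8)
-354/n(m(4), (15 + Q)/((-3 - 1)² + 9)) = -354/(2 + (15 - 8)/((-3 - 1)² + 9)) = -354/(2 + 7/((-4)² + 9)) = -354/(2 + 7/(16 + 9)) = -354/(2 + 7/25) = -354/57/25 = -354*25/57 = -2950/19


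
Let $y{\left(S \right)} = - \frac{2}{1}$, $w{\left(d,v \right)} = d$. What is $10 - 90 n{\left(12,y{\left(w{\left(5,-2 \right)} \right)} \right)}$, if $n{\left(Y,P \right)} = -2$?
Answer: $190$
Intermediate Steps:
$y{\left(S \right)} = -2$ ($y{\left(S \right)} = \left(-2\right) 1 = -2$)
$10 - 90 n{\left(12,y{\left(w{\left(5,-2 \right)} \right)} \right)} = 10 - -180 = 10 + 180 = 190$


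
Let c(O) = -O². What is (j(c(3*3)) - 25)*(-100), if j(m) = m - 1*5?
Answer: 11100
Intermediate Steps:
j(m) = -5 + m (j(m) = m - 5 = -5 + m)
(j(c(3*3)) - 25)*(-100) = ((-5 - (3*3)²) - 25)*(-100) = ((-5 - 1*9²) - 25)*(-100) = ((-5 - 1*81) - 25)*(-100) = ((-5 - 81) - 25)*(-100) = (-86 - 25)*(-100) = -111*(-100) = 11100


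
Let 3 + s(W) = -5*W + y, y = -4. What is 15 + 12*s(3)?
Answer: -249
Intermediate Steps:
s(W) = -7 - 5*W (s(W) = -3 + (-5*W - 4) = -3 + (-4 - 5*W) = -7 - 5*W)
15 + 12*s(3) = 15 + 12*(-7 - 5*3) = 15 + 12*(-7 - 15) = 15 + 12*(-22) = 15 - 264 = -249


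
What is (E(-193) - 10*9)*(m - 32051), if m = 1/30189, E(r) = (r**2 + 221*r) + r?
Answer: 5502670897306/30189 ≈ 1.8227e+8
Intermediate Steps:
E(r) = r**2 + 222*r
m = 1/30189 ≈ 3.3125e-5
(E(-193) - 10*9)*(m - 32051) = (-193*(222 - 193) - 10*9)*(1/30189 - 32051) = (-193*29 - 5*18)*(-967587638/30189) = (-5597 - 90)*(-967587638/30189) = -5687*(-967587638/30189) = 5502670897306/30189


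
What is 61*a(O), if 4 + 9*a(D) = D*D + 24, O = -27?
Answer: 45689/9 ≈ 5076.6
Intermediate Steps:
a(D) = 20/9 + D²/9 (a(D) = -4/9 + (D*D + 24)/9 = -4/9 + (D² + 24)/9 = -4/9 + (24 + D²)/9 = -4/9 + (8/3 + D²/9) = 20/9 + D²/9)
61*a(O) = 61*(20/9 + (⅑)*(-27)²) = 61*(20/9 + (⅑)*729) = 61*(20/9 + 81) = 61*(749/9) = 45689/9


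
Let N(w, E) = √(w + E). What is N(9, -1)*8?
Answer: 16*√2 ≈ 22.627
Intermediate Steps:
N(w, E) = √(E + w)
N(9, -1)*8 = √(-1 + 9)*8 = √8*8 = (2*√2)*8 = 16*√2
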